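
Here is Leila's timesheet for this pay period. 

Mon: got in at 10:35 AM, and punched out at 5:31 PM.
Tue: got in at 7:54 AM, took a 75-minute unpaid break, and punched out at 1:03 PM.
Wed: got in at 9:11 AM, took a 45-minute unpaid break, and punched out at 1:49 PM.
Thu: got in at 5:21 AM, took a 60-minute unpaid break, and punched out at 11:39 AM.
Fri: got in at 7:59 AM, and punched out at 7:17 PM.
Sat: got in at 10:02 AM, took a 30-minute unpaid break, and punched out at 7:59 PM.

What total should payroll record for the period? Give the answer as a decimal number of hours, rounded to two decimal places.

40.77 hours

Mon: 10:35 AM–5:31 PM = 6 h 56 min
Tue: 7:54 AM–1:03 PM = 5 h 9 min; less 75 min break → 3 h 54 min
Wed: 9:11 AM–1:49 PM = 4 h 38 min; less 45 min break → 3 h 53 min
Thu: 5:21 AM–11:39 AM = 6 h 18 min; less 60 min break → 5 h 18 min
Fri: 7:59 AM–7:17 PM = 11 h 18 min
Sat: 10:02 AM–7:59 PM = 9 h 57 min; less 30 min break → 9 h 27 min
Total: 6 h 56 min + 3 h 54 min + 3 h 53 min + 5 h 18 min + 11 h 18 min + 9 h 27 min = 40 h 46 min.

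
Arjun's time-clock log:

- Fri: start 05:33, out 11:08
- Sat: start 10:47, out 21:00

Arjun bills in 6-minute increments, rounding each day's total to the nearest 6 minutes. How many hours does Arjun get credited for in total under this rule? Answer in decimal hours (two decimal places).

15.80 hours

Fri: 05:33–11:08 = 5 h 35 min → rounds to 5 h 36 min
Sat: 10:47–21:00 = 10 h 13 min → rounds to 10 h 12 min
Total credited: 15 h 48 min.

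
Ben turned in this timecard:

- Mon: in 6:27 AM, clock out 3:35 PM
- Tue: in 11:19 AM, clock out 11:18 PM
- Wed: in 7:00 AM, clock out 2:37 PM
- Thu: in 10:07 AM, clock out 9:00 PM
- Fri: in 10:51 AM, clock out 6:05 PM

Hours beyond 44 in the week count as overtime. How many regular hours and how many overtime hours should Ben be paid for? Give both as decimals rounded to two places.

Regular 44.00 hours, overtime 2.85 hours

Mon: 6:27 AM–3:35 PM = 9 h 8 min
Tue: 11:19 AM–11:18 PM = 11 h 59 min
Wed: 7:00 AM–2:37 PM = 7 h 37 min
Thu: 10:07 AM–9:00 PM = 10 h 53 min
Fri: 10:51 AM–6:05 PM = 7 h 14 min
Total worked: 46 h 51 min = 46.85 h.
Threshold 44 h → overtime 2 h 51 min, regular 44 h 0 min.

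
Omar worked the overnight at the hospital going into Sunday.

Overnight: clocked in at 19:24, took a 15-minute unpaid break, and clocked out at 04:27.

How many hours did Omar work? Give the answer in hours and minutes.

8 h 48 min

Overnight: 19:24 → midnight = 4 h 36 min; midnight → 04:27 = 4 h 27 min; span 9 h 3 min; less 15 min break → 8 h 48 min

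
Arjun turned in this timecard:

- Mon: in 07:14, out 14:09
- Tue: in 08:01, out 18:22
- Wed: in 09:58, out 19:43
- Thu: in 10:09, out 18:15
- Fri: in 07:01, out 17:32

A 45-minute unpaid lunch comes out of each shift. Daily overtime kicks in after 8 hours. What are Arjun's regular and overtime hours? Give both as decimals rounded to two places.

Mon: 07:14–14:09 = 6 h 55 min; less 45 min break → 6 h 10 min
Tue: 08:01–18:22 = 10 h 21 min; less 45 min break → 9 h 36 min
Wed: 09:58–19:43 = 9 h 45 min; less 45 min break → 9 h 0 min
Thu: 10:09–18:15 = 8 h 6 min; less 45 min break → 7 h 21 min
Fri: 07:01–17:32 = 10 h 31 min; less 45 min break → 9 h 46 min
Mon reg 6 h 10 min / OT 0 h 0 min; Tue reg 8 h 0 min / OT 1 h 36 min; Wed reg 8 h 0 min / OT 1 h 0 min; Thu reg 7 h 21 min / OT 0 h 0 min; Fri reg 8 h 0 min / OT 1 h 46 min.
Totals: regular 37 h 31 min, overtime 4 h 22 min.

Regular 37.52 hours, overtime 4.37 hours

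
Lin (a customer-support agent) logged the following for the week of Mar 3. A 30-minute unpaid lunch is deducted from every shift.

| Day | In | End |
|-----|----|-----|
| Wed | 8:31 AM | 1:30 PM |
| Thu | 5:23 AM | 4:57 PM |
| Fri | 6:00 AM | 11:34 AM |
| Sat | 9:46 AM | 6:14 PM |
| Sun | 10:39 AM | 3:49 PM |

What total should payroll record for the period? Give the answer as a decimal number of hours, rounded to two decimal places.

Wed: 8:31 AM–1:30 PM = 4 h 59 min; less 30 min break → 4 h 29 min
Thu: 5:23 AM–4:57 PM = 11 h 34 min; less 30 min break → 11 h 4 min
Fri: 6:00 AM–11:34 AM = 5 h 34 min; less 30 min break → 5 h 4 min
Sat: 9:46 AM–6:14 PM = 8 h 28 min; less 30 min break → 7 h 58 min
Sun: 10:39 AM–3:49 PM = 5 h 10 min; less 30 min break → 4 h 40 min
Total: 4 h 29 min + 11 h 4 min + 5 h 4 min + 7 h 58 min + 4 h 40 min = 33 h 15 min.

33.25 hours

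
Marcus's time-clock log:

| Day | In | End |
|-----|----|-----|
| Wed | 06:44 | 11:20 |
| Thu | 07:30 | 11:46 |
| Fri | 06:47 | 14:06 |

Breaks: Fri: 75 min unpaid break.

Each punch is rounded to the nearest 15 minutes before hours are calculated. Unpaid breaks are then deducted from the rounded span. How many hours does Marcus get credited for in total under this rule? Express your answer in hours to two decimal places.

Wed: in 06:44→06:45, out 11:20→11:15; 4 h 30 min
Thu: in 07:30→07:30, out 11:46→11:45; 4 h 15 min
Fri: in 06:47→06:45, out 14:06→14:00; 7 h 15 min − 75 min = 6 h 0 min
Total credited: 14 h 45 min.

14.75 hours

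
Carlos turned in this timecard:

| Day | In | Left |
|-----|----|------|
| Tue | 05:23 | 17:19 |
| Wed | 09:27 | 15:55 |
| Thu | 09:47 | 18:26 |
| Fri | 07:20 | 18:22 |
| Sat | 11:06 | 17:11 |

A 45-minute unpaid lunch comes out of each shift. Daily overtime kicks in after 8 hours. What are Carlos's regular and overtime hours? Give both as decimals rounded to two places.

Tue: 05:23–17:19 = 11 h 56 min; less 45 min break → 11 h 11 min
Wed: 09:27–15:55 = 6 h 28 min; less 45 min break → 5 h 43 min
Thu: 09:47–18:26 = 8 h 39 min; less 45 min break → 7 h 54 min
Fri: 07:20–18:22 = 11 h 2 min; less 45 min break → 10 h 17 min
Sat: 11:06–17:11 = 6 h 5 min; less 45 min break → 5 h 20 min
Tue reg 8 h 0 min / OT 3 h 11 min; Wed reg 5 h 43 min / OT 0 h 0 min; Thu reg 7 h 54 min / OT 0 h 0 min; Fri reg 8 h 0 min / OT 2 h 17 min; Sat reg 5 h 20 min / OT 0 h 0 min.
Totals: regular 34 h 57 min, overtime 5 h 28 min.

Regular 34.95 hours, overtime 5.47 hours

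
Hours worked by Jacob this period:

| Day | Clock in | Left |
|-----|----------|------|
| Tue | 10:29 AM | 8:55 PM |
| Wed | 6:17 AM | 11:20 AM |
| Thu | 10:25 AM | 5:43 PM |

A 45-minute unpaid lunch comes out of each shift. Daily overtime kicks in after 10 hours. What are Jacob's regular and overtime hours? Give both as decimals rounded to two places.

Tue: 10:29 AM–8:55 PM = 10 h 26 min; less 45 min break → 9 h 41 min
Wed: 6:17 AM–11:20 AM = 5 h 3 min; less 45 min break → 4 h 18 min
Thu: 10:25 AM–5:43 PM = 7 h 18 min; less 45 min break → 6 h 33 min
Tue reg 9 h 41 min / OT 0 h 0 min; Wed reg 4 h 18 min / OT 0 h 0 min; Thu reg 6 h 33 min / OT 0 h 0 min.
Totals: regular 20 h 32 min, overtime 0 h 0 min.

Regular 20.53 hours, overtime 0.00 hours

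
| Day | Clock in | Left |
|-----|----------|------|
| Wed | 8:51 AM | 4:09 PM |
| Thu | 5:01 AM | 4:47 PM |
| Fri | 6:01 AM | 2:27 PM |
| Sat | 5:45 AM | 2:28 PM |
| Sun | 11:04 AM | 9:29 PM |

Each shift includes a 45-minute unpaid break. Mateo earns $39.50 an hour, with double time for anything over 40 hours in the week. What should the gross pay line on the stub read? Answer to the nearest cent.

$1807.78

Wed: 8:51 AM–4:09 PM = 7 h 18 min; less 45 min break → 6 h 33 min
Thu: 5:01 AM–4:47 PM = 11 h 46 min; less 45 min break → 11 h 1 min
Fri: 6:01 AM–2:27 PM = 8 h 26 min; less 45 min break → 7 h 41 min
Sat: 5:45 AM–2:28 PM = 8 h 43 min; less 45 min break → 7 h 58 min
Sun: 11:04 AM–9:29 PM = 10 h 25 min; less 45 min break → 9 h 40 min
Total worked: 42 h 53 min = 2573 min.
Regular 40 h 0 min = 2400 min at $39.50/h; overtime 2 h 53 min = 173 min at $79.00/h.
Pay = (2400 × $39.50 + 173 × $79.00) ÷ 60 = $1807.78.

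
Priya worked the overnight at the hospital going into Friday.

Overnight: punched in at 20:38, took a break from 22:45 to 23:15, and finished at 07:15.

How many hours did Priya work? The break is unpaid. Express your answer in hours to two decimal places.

10.12 hours

Overnight: 20:38 → midnight = 3 h 22 min; midnight → 07:15 = 7 h 15 min; span 10 h 37 min; less 30 min break → 10 h 7 min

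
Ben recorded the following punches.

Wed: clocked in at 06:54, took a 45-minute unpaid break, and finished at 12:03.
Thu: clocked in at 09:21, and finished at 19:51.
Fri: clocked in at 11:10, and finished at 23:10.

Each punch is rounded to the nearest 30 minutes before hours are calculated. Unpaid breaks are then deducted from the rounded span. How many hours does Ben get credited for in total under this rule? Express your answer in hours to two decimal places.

26.75 hours

Wed: in 06:54→07:00, out 12:03→12:00; 5 h 0 min − 45 min = 4 h 15 min
Thu: in 09:21→09:30, out 19:51→20:00; 10 h 30 min
Fri: in 11:10→11:00, out 23:10→23:00; 12 h 0 min
Total credited: 26 h 45 min.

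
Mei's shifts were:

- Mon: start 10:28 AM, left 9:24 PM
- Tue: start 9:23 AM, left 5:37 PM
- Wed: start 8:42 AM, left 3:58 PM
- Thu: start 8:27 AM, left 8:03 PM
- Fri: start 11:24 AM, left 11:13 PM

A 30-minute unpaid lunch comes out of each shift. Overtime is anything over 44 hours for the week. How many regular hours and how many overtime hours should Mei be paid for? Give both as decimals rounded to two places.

Mon: 10:28 AM–9:24 PM = 10 h 56 min; less 30 min break → 10 h 26 min
Tue: 9:23 AM–5:37 PM = 8 h 14 min; less 30 min break → 7 h 44 min
Wed: 8:42 AM–3:58 PM = 7 h 16 min; less 30 min break → 6 h 46 min
Thu: 8:27 AM–8:03 PM = 11 h 36 min; less 30 min break → 11 h 6 min
Fri: 11:24 AM–11:13 PM = 11 h 49 min; less 30 min break → 11 h 19 min
Total worked: 47 h 21 min = 47.35 h.
Threshold 44 h → overtime 3 h 21 min, regular 44 h 0 min.

Regular 44.00 hours, overtime 3.35 hours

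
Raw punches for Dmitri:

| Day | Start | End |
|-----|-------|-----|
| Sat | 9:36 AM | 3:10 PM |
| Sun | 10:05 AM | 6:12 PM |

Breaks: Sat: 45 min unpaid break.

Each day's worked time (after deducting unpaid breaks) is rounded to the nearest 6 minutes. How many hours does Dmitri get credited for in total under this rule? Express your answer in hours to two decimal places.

Sat: 9:36 AM–3:10 PM = 5 h 34 min − 45 min = 4 h 49 min → rounds to 4 h 48 min
Sun: 10:05 AM–6:12 PM = 8 h 7 min → rounds to 8 h 6 min
Total credited: 12 h 54 min.

12.90 hours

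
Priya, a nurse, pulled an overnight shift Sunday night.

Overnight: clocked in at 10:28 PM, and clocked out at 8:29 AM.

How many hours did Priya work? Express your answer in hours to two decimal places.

10.02 hours

Overnight: 10:28 PM → midnight = 1 h 32 min; midnight → 8:29 AM = 8 h 29 min; span 10 h 1 min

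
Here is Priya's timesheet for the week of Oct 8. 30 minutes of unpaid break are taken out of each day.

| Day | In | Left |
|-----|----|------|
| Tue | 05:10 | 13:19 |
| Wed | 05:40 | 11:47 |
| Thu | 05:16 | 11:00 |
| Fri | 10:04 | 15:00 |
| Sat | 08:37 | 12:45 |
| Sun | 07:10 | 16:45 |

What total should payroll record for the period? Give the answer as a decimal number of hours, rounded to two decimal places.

35.65 hours

Tue: 05:10–13:19 = 8 h 9 min; less 30 min break → 7 h 39 min
Wed: 05:40–11:47 = 6 h 7 min; less 30 min break → 5 h 37 min
Thu: 05:16–11:00 = 5 h 44 min; less 30 min break → 5 h 14 min
Fri: 10:04–15:00 = 4 h 56 min; less 30 min break → 4 h 26 min
Sat: 08:37–12:45 = 4 h 8 min; less 30 min break → 3 h 38 min
Sun: 07:10–16:45 = 9 h 35 min; less 30 min break → 9 h 5 min
Total: 7 h 39 min + 5 h 37 min + 5 h 14 min + 4 h 26 min + 3 h 38 min + 9 h 5 min = 35 h 39 min.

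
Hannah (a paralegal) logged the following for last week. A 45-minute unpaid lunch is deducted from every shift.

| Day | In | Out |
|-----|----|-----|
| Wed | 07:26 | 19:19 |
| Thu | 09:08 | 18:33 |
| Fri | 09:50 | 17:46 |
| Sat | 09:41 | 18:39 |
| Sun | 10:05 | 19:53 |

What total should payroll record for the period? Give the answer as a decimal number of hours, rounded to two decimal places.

44.25 hours

Wed: 07:26–19:19 = 11 h 53 min; less 45 min break → 11 h 8 min
Thu: 09:08–18:33 = 9 h 25 min; less 45 min break → 8 h 40 min
Fri: 09:50–17:46 = 7 h 56 min; less 45 min break → 7 h 11 min
Sat: 09:41–18:39 = 8 h 58 min; less 45 min break → 8 h 13 min
Sun: 10:05–19:53 = 9 h 48 min; less 45 min break → 9 h 3 min
Total: 11 h 8 min + 8 h 40 min + 7 h 11 min + 8 h 13 min + 9 h 3 min = 44 h 15 min.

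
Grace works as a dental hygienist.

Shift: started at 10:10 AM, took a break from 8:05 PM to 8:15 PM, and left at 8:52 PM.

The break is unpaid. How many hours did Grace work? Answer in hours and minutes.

10 h 32 min

Shift: 10:10 AM–8:52 PM = 10 h 42 min; less 10 min break → 10 h 32 min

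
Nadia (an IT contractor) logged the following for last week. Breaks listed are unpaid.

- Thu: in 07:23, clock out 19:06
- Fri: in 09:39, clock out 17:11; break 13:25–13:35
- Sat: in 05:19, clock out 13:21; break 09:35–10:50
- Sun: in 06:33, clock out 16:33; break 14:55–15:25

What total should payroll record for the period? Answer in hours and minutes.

Thu: 07:23–19:06 = 11 h 43 min
Fri: 09:39–17:11 = 7 h 32 min; less 10 min break → 7 h 22 min
Sat: 05:19–13:21 = 8 h 2 min; less 75 min break → 6 h 47 min
Sun: 06:33–16:33 = 10 h 0 min; less 30 min break → 9 h 30 min
Total: 11 h 43 min + 7 h 22 min + 6 h 47 min + 9 h 30 min = 35 h 22 min.

35 h 22 min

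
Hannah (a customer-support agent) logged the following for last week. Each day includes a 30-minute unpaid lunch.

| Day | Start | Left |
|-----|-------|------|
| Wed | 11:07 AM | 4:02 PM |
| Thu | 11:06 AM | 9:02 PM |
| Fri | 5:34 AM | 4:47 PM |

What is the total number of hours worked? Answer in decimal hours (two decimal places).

24.57 hours

Wed: 11:07 AM–4:02 PM = 4 h 55 min; less 30 min break → 4 h 25 min
Thu: 11:06 AM–9:02 PM = 9 h 56 min; less 30 min break → 9 h 26 min
Fri: 5:34 AM–4:47 PM = 11 h 13 min; less 30 min break → 10 h 43 min
Total: 4 h 25 min + 9 h 26 min + 10 h 43 min = 24 h 34 min.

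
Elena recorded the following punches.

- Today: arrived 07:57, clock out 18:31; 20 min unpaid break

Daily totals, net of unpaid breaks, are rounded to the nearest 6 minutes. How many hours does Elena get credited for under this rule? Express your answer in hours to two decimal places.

Today: 07:57–18:31 = 10 h 34 min − 20 min = 10 h 14 min → rounds to 10 h 12 min

10.20 hours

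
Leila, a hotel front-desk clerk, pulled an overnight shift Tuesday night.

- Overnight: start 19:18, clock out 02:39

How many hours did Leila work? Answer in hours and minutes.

7 h 21 min

Overnight: 19:18 → midnight = 4 h 42 min; midnight → 02:39 = 2 h 39 min; span 7 h 21 min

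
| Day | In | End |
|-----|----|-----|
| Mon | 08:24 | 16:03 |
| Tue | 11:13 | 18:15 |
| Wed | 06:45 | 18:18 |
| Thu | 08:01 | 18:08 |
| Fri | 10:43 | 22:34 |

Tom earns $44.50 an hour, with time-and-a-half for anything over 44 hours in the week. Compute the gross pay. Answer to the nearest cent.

Mon: 08:24–16:03 = 7 h 39 min
Tue: 11:13–18:15 = 7 h 2 min
Wed: 06:45–18:18 = 11 h 33 min
Thu: 08:01–18:08 = 10 h 7 min
Fri: 10:43–22:34 = 11 h 51 min
Total worked: 48 h 12 min = 2892 min.
Regular 44 h 0 min = 2640 min at $44.50/h; overtime 4 h 12 min = 252 min at $66.75/h.
Pay = (2640 × $44.50 + 252 × $66.75) ÷ 60 = $2238.35.

$2238.35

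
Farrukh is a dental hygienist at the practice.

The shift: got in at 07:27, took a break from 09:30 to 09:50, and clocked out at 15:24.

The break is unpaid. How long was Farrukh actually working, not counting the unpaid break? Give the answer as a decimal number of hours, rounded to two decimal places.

The shift: 07:27–15:24 = 7 h 57 min; less 20 min break → 7 h 37 min

7.62 hours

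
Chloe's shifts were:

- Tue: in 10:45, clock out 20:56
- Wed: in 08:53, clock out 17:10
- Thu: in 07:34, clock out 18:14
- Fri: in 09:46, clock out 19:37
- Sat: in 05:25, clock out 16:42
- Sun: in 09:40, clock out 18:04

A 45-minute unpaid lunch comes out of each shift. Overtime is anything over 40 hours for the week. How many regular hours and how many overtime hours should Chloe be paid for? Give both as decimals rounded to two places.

Regular 40.00 hours, overtime 14.17 hours

Tue: 10:45–20:56 = 10 h 11 min; less 45 min break → 9 h 26 min
Wed: 08:53–17:10 = 8 h 17 min; less 45 min break → 7 h 32 min
Thu: 07:34–18:14 = 10 h 40 min; less 45 min break → 9 h 55 min
Fri: 09:46–19:37 = 9 h 51 min; less 45 min break → 9 h 6 min
Sat: 05:25–16:42 = 11 h 17 min; less 45 min break → 10 h 32 min
Sun: 09:40–18:04 = 8 h 24 min; less 45 min break → 7 h 39 min
Total worked: 54 h 10 min = 54.17 h.
Threshold 40 h → overtime 14 h 10 min, regular 40 h 0 min.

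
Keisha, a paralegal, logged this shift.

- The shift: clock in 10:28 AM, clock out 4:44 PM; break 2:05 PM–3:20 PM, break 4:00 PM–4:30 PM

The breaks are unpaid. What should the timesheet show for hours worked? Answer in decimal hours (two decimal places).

The shift: 10:28 AM–4:44 PM = 6 h 16 min; less 105 min break → 4 h 31 min

4.52 hours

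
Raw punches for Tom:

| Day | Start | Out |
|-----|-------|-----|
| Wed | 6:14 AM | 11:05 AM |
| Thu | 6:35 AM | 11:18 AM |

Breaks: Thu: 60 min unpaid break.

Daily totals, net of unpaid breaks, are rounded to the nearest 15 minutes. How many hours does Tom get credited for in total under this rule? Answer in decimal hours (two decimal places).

8.50 hours

Wed: 6:14 AM–11:05 AM = 4 h 51 min → rounds to 4 h 45 min
Thu: 6:35 AM–11:18 AM = 4 h 43 min − 60 min = 3 h 43 min → rounds to 3 h 45 min
Total credited: 8 h 30 min.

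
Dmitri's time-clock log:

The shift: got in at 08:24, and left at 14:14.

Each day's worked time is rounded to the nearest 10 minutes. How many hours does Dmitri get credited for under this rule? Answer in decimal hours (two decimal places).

5.83 hours

The shift: 08:24–14:14 = 5 h 50 min → rounds to 5 h 50 min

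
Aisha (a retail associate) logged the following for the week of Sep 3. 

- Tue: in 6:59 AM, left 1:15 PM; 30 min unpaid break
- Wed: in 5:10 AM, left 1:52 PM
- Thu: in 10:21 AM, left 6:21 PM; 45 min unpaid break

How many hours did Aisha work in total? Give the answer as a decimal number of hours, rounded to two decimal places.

Tue: 6:59 AM–1:15 PM = 6 h 16 min; less 30 min break → 5 h 46 min
Wed: 5:10 AM–1:52 PM = 8 h 42 min
Thu: 10:21 AM–6:21 PM = 8 h 0 min; less 45 min break → 7 h 15 min
Total: 5 h 46 min + 8 h 42 min + 7 h 15 min = 21 h 43 min.

21.72 hours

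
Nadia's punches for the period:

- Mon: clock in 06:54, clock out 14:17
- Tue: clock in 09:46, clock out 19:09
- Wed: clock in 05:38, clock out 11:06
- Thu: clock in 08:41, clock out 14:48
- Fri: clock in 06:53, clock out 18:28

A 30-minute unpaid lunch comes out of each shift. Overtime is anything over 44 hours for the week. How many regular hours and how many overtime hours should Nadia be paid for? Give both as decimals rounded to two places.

Mon: 06:54–14:17 = 7 h 23 min; less 30 min break → 6 h 53 min
Tue: 09:46–19:09 = 9 h 23 min; less 30 min break → 8 h 53 min
Wed: 05:38–11:06 = 5 h 28 min; less 30 min break → 4 h 58 min
Thu: 08:41–14:48 = 6 h 7 min; less 30 min break → 5 h 37 min
Fri: 06:53–18:28 = 11 h 35 min; less 30 min break → 11 h 5 min
Total worked: 37 h 26 min = 37.43 h.
Threshold 44 h → overtime 0 h 0 min, regular 37 h 26 min.

Regular 37.43 hours, overtime 0.00 hours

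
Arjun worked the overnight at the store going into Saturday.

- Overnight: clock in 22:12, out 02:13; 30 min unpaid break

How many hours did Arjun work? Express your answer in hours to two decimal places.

Overnight: 22:12 → midnight = 1 h 48 min; midnight → 02:13 = 2 h 13 min; span 4 h 1 min; less 30 min break → 3 h 31 min

3.52 hours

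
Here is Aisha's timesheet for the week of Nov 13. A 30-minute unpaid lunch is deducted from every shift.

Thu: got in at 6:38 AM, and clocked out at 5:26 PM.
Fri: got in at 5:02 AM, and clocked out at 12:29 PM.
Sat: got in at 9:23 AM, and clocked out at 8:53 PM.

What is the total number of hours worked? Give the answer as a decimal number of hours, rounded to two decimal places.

28.25 hours

Thu: 6:38 AM–5:26 PM = 10 h 48 min; less 30 min break → 10 h 18 min
Fri: 5:02 AM–12:29 PM = 7 h 27 min; less 30 min break → 6 h 57 min
Sat: 9:23 AM–8:53 PM = 11 h 30 min; less 30 min break → 11 h 0 min
Total: 10 h 18 min + 6 h 57 min + 11 h 0 min = 28 h 15 min.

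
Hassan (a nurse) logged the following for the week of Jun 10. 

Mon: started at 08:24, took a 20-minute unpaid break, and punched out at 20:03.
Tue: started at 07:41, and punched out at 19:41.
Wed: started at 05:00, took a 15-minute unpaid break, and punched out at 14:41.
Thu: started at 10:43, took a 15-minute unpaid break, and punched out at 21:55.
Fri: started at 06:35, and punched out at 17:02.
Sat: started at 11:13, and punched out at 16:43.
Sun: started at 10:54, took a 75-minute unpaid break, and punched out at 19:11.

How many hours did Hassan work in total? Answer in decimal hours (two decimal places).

66.68 hours

Mon: 08:24–20:03 = 11 h 39 min; less 20 min break → 11 h 19 min
Tue: 07:41–19:41 = 12 h 0 min
Wed: 05:00–14:41 = 9 h 41 min; less 15 min break → 9 h 26 min
Thu: 10:43–21:55 = 11 h 12 min; less 15 min break → 10 h 57 min
Fri: 06:35–17:02 = 10 h 27 min
Sat: 11:13–16:43 = 5 h 30 min
Sun: 10:54–19:11 = 8 h 17 min; less 75 min break → 7 h 2 min
Total: 11 h 19 min + 12 h 0 min + 9 h 26 min + 10 h 57 min + 10 h 27 min + 5 h 30 min + 7 h 2 min = 66 h 41 min.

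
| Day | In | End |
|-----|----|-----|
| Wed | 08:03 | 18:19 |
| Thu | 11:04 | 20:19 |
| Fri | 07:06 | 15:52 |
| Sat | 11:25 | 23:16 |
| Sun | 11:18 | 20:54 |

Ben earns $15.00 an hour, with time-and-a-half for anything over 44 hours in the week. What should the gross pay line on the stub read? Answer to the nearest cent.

$789.00

Wed: 08:03–18:19 = 10 h 16 min
Thu: 11:04–20:19 = 9 h 15 min
Fri: 07:06–15:52 = 8 h 46 min
Sat: 11:25–23:16 = 11 h 51 min
Sun: 11:18–20:54 = 9 h 36 min
Total worked: 49 h 44 min = 2984 min.
Regular 44 h 0 min = 2640 min at $15.00/h; overtime 5 h 44 min = 344 min at $22.50/h.
Pay = (2640 × $15.00 + 344 × $22.50) ÷ 60 = $789.00.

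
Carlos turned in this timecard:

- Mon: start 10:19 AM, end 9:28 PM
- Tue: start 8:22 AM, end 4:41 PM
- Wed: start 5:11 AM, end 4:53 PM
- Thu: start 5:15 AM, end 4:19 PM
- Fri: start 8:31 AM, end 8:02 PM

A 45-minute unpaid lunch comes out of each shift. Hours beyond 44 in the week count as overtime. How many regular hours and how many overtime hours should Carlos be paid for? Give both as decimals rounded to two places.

Mon: 10:19 AM–9:28 PM = 11 h 9 min; less 45 min break → 10 h 24 min
Tue: 8:22 AM–4:41 PM = 8 h 19 min; less 45 min break → 7 h 34 min
Wed: 5:11 AM–4:53 PM = 11 h 42 min; less 45 min break → 10 h 57 min
Thu: 5:15 AM–4:19 PM = 11 h 4 min; less 45 min break → 10 h 19 min
Fri: 8:31 AM–8:02 PM = 11 h 31 min; less 45 min break → 10 h 46 min
Total worked: 50 h 0 min = 50.00 h.
Threshold 44 h → overtime 6 h 0 min, regular 44 h 0 min.

Regular 44.00 hours, overtime 6.00 hours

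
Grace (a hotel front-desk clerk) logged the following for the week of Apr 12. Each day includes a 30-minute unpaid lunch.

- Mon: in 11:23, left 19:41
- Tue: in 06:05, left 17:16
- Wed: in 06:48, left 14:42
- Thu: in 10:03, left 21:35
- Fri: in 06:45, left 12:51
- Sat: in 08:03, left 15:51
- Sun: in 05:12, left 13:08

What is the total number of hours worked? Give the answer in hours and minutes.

Mon: 11:23–19:41 = 8 h 18 min; less 30 min break → 7 h 48 min
Tue: 06:05–17:16 = 11 h 11 min; less 30 min break → 10 h 41 min
Wed: 06:48–14:42 = 7 h 54 min; less 30 min break → 7 h 24 min
Thu: 10:03–21:35 = 11 h 32 min; less 30 min break → 11 h 2 min
Fri: 06:45–12:51 = 6 h 6 min; less 30 min break → 5 h 36 min
Sat: 08:03–15:51 = 7 h 48 min; less 30 min break → 7 h 18 min
Sun: 05:12–13:08 = 7 h 56 min; less 30 min break → 7 h 26 min
Total: 7 h 48 min + 10 h 41 min + 7 h 24 min + 11 h 2 min + 5 h 36 min + 7 h 18 min + 7 h 26 min = 57 h 15 min.

57 h 15 min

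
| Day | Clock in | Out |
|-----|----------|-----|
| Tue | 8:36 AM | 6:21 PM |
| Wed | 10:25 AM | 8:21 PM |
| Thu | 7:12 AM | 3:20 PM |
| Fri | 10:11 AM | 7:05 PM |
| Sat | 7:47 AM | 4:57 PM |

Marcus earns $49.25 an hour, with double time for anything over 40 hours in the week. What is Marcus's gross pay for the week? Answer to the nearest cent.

$2549.51

Tue: 8:36 AM–6:21 PM = 9 h 45 min
Wed: 10:25 AM–8:21 PM = 9 h 56 min
Thu: 7:12 AM–3:20 PM = 8 h 8 min
Fri: 10:11 AM–7:05 PM = 8 h 54 min
Sat: 7:47 AM–4:57 PM = 9 h 10 min
Total worked: 45 h 53 min = 2753 min.
Regular 40 h 0 min = 2400 min at $49.25/h; overtime 5 h 53 min = 353 min at $98.50/h.
Pay = (2400 × $49.25 + 353 × $98.50) ÷ 60 = $2549.51.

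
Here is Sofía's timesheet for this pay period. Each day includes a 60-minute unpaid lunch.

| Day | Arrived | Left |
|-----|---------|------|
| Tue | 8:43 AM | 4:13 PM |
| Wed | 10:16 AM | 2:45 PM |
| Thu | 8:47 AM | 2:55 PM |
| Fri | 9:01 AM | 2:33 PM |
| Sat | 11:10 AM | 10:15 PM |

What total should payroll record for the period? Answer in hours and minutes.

29 h 44 min

Tue: 8:43 AM–4:13 PM = 7 h 30 min; less 60 min break → 6 h 30 min
Wed: 10:16 AM–2:45 PM = 4 h 29 min; less 60 min break → 3 h 29 min
Thu: 8:47 AM–2:55 PM = 6 h 8 min; less 60 min break → 5 h 8 min
Fri: 9:01 AM–2:33 PM = 5 h 32 min; less 60 min break → 4 h 32 min
Sat: 11:10 AM–10:15 PM = 11 h 5 min; less 60 min break → 10 h 5 min
Total: 6 h 30 min + 3 h 29 min + 5 h 8 min + 4 h 32 min + 10 h 5 min = 29 h 44 min.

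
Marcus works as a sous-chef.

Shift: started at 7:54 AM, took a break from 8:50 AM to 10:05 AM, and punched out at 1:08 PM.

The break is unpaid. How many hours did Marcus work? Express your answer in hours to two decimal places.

3.98 hours

Shift: 7:54 AM–1:08 PM = 5 h 14 min; less 75 min break → 3 h 59 min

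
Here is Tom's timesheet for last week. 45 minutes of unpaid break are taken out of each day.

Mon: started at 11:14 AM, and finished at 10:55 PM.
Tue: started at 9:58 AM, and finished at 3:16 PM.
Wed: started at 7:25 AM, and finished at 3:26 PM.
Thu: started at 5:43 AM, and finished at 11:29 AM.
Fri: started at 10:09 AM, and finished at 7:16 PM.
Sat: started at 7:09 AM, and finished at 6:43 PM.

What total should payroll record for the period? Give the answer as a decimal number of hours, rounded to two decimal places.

46.95 hours

Mon: 11:14 AM–10:55 PM = 11 h 41 min; less 45 min break → 10 h 56 min
Tue: 9:58 AM–3:16 PM = 5 h 18 min; less 45 min break → 4 h 33 min
Wed: 7:25 AM–3:26 PM = 8 h 1 min; less 45 min break → 7 h 16 min
Thu: 5:43 AM–11:29 AM = 5 h 46 min; less 45 min break → 5 h 1 min
Fri: 10:09 AM–7:16 PM = 9 h 7 min; less 45 min break → 8 h 22 min
Sat: 7:09 AM–6:43 PM = 11 h 34 min; less 45 min break → 10 h 49 min
Total: 10 h 56 min + 4 h 33 min + 7 h 16 min + 5 h 1 min + 8 h 22 min + 10 h 49 min = 46 h 57 min.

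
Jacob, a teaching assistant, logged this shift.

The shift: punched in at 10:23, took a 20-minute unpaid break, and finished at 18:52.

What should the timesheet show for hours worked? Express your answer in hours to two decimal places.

8.15 hours

The shift: 10:23–18:52 = 8 h 29 min; less 20 min break → 8 h 9 min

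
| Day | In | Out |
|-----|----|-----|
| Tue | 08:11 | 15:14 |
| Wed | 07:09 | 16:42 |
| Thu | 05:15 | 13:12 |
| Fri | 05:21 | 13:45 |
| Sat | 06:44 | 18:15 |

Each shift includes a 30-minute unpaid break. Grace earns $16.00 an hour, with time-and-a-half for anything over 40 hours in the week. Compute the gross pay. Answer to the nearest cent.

$687.20

Tue: 08:11–15:14 = 7 h 3 min; less 30 min break → 6 h 33 min
Wed: 07:09–16:42 = 9 h 33 min; less 30 min break → 9 h 3 min
Thu: 05:15–13:12 = 7 h 57 min; less 30 min break → 7 h 27 min
Fri: 05:21–13:45 = 8 h 24 min; less 30 min break → 7 h 54 min
Sat: 06:44–18:15 = 11 h 31 min; less 30 min break → 11 h 1 min
Total worked: 41 h 58 min = 2518 min.
Regular 40 h 0 min = 2400 min at $16.00/h; overtime 1 h 58 min = 118 min at $24.00/h.
Pay = (2400 × $16.00 + 118 × $24.00) ÷ 60 = $687.20.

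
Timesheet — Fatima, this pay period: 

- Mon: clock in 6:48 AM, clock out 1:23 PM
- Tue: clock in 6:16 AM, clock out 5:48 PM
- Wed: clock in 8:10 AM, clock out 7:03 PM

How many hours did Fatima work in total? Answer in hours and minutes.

Mon: 6:48 AM–1:23 PM = 6 h 35 min
Tue: 6:16 AM–5:48 PM = 11 h 32 min
Wed: 8:10 AM–7:03 PM = 10 h 53 min
Total: 6 h 35 min + 11 h 32 min + 10 h 53 min = 29 h 0 min.

29 h 0 min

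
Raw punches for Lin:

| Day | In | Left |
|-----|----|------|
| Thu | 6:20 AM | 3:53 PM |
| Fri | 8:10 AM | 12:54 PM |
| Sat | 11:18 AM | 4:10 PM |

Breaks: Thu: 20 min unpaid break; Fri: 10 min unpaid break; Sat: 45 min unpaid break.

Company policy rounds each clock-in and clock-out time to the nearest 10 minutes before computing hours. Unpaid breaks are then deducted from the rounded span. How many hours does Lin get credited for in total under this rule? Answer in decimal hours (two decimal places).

17.75 hours

Thu: in 6:20 AM→6:20 AM, out 3:53 PM→3:50 PM; 9 h 30 min − 20 min = 9 h 10 min
Fri: in 8:10 AM→8:10 AM, out 12:54 PM→12:50 PM; 4 h 40 min − 10 min = 4 h 30 min
Sat: in 11:18 AM→11:20 AM, out 4:10 PM→4:10 PM; 4 h 50 min − 45 min = 4 h 5 min
Total credited: 17 h 45 min.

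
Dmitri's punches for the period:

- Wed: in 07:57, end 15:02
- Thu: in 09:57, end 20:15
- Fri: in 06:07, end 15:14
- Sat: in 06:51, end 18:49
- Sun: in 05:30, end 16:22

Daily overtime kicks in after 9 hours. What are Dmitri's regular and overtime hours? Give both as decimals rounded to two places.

Regular 43.08 hours, overtime 6.25 hours

Wed: 07:57–15:02 = 7 h 5 min
Thu: 09:57–20:15 = 10 h 18 min
Fri: 06:07–15:14 = 9 h 7 min
Sat: 06:51–18:49 = 11 h 58 min
Sun: 05:30–16:22 = 10 h 52 min
Wed reg 7 h 5 min / OT 0 h 0 min; Thu reg 9 h 0 min / OT 1 h 18 min; Fri reg 9 h 0 min / OT 0 h 7 min; Sat reg 9 h 0 min / OT 2 h 58 min; Sun reg 9 h 0 min / OT 1 h 52 min.
Totals: regular 43 h 5 min, overtime 6 h 15 min.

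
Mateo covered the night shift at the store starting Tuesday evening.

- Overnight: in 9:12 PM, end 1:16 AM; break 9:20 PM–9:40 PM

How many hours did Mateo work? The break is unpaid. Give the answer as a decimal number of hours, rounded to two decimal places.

Overnight: 9:12 PM → midnight = 2 h 48 min; midnight → 1:16 AM = 1 h 16 min; span 4 h 4 min; less 20 min break → 3 h 44 min

3.73 hours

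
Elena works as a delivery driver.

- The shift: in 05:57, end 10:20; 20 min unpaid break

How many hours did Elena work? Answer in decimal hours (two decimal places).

4.05 hours

The shift: 05:57–10:20 = 4 h 23 min; less 20 min break → 4 h 3 min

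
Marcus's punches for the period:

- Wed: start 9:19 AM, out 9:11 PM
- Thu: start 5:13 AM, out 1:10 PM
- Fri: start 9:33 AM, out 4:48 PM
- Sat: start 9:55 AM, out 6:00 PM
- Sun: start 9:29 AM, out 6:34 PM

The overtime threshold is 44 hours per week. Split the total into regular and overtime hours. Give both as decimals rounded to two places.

Regular 44.00 hours, overtime 0.23 hours

Wed: 9:19 AM–9:11 PM = 11 h 52 min
Thu: 5:13 AM–1:10 PM = 7 h 57 min
Fri: 9:33 AM–4:48 PM = 7 h 15 min
Sat: 9:55 AM–6:00 PM = 8 h 5 min
Sun: 9:29 AM–6:34 PM = 9 h 5 min
Total worked: 44 h 14 min = 44.23 h.
Threshold 44 h → overtime 0 h 14 min, regular 44 h 0 min.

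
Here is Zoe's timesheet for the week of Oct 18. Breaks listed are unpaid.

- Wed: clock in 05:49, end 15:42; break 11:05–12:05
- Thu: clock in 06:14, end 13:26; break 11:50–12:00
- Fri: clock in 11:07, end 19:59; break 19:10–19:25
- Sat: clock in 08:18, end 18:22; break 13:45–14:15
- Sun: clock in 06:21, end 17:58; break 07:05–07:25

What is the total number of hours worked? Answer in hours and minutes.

45 h 23 min

Wed: 05:49–15:42 = 9 h 53 min; less 60 min break → 8 h 53 min
Thu: 06:14–13:26 = 7 h 12 min; less 10 min break → 7 h 2 min
Fri: 11:07–19:59 = 8 h 52 min; less 15 min break → 8 h 37 min
Sat: 08:18–18:22 = 10 h 4 min; less 30 min break → 9 h 34 min
Sun: 06:21–17:58 = 11 h 37 min; less 20 min break → 11 h 17 min
Total: 8 h 53 min + 7 h 2 min + 8 h 37 min + 9 h 34 min + 11 h 17 min = 45 h 23 min.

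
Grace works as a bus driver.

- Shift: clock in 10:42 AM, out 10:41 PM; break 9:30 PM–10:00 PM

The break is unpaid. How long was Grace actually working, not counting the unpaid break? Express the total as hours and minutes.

11 h 29 min

Shift: 10:42 AM–10:41 PM = 11 h 59 min; less 30 min break → 11 h 29 min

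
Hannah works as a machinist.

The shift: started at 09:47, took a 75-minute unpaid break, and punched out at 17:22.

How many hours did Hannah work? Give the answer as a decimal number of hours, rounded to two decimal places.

The shift: 09:47–17:22 = 7 h 35 min; less 75 min break → 6 h 20 min

6.33 hours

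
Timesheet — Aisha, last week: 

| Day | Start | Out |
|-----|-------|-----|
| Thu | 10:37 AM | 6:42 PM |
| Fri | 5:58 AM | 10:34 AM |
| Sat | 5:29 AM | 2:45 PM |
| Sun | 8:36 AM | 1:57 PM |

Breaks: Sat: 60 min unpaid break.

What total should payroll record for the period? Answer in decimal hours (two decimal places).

26.30 hours

Thu: 10:37 AM–6:42 PM = 8 h 5 min
Fri: 5:58 AM–10:34 AM = 4 h 36 min
Sat: 5:29 AM–2:45 PM = 9 h 16 min; less 60 min break → 8 h 16 min
Sun: 8:36 AM–1:57 PM = 5 h 21 min
Total: 8 h 5 min + 4 h 36 min + 8 h 16 min + 5 h 21 min = 26 h 18 min.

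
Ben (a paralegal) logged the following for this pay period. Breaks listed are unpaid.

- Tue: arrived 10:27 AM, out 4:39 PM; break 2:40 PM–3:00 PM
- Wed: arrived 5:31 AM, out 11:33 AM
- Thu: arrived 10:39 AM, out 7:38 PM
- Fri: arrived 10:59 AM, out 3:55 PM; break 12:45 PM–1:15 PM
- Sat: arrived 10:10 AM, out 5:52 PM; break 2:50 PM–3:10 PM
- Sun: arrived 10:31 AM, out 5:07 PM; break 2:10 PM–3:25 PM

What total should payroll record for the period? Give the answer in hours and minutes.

Tue: 10:27 AM–4:39 PM = 6 h 12 min; less 20 min break → 5 h 52 min
Wed: 5:31 AM–11:33 AM = 6 h 2 min
Thu: 10:39 AM–7:38 PM = 8 h 59 min
Fri: 10:59 AM–3:55 PM = 4 h 56 min; less 30 min break → 4 h 26 min
Sat: 10:10 AM–5:52 PM = 7 h 42 min; less 20 min break → 7 h 22 min
Sun: 10:31 AM–5:07 PM = 6 h 36 min; less 75 min break → 5 h 21 min
Total: 5 h 52 min + 6 h 2 min + 8 h 59 min + 4 h 26 min + 7 h 22 min + 5 h 21 min = 38 h 2 min.

38 h 2 min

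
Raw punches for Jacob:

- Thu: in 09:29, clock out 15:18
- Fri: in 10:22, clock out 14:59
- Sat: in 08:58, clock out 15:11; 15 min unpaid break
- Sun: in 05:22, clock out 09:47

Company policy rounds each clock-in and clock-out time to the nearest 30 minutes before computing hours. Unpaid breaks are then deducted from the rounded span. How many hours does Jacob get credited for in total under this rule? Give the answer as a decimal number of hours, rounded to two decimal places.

Thu: in 09:29→09:30, out 15:18→15:30; 6 h 0 min
Fri: in 10:22→10:30, out 14:59→15:00; 4 h 30 min
Sat: in 08:58→09:00, out 15:11→15:00; 6 h 0 min − 15 min = 5 h 45 min
Sun: in 05:22→05:30, out 09:47→10:00; 4 h 30 min
Total credited: 20 h 45 min.

20.75 hours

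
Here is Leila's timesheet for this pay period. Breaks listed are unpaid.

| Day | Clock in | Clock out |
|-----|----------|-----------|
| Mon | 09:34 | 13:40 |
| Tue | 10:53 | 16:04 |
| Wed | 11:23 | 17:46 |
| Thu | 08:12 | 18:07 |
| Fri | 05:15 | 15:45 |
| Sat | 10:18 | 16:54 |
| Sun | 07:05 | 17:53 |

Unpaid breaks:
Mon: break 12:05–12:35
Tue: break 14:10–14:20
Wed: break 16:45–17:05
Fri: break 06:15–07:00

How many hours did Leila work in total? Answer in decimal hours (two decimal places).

Mon: 09:34–13:40 = 4 h 6 min; less 30 min break → 3 h 36 min
Tue: 10:53–16:04 = 5 h 11 min; less 10 min break → 5 h 1 min
Wed: 11:23–17:46 = 6 h 23 min; less 20 min break → 6 h 3 min
Thu: 08:12–18:07 = 9 h 55 min
Fri: 05:15–15:45 = 10 h 30 min; less 45 min break → 9 h 45 min
Sat: 10:18–16:54 = 6 h 36 min
Sun: 07:05–17:53 = 10 h 48 min
Total: 3 h 36 min + 5 h 1 min + 6 h 3 min + 9 h 55 min + 9 h 45 min + 6 h 36 min + 10 h 48 min = 51 h 44 min.

51.73 hours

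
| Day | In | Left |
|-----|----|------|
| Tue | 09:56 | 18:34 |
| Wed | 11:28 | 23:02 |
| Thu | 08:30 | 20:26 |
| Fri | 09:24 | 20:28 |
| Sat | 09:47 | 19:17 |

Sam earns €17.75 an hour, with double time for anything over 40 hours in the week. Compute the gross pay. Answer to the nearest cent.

Tue: 09:56–18:34 = 8 h 38 min
Wed: 11:28–23:02 = 11 h 34 min
Thu: 08:30–20:26 = 11 h 56 min
Fri: 09:24–20:28 = 11 h 4 min
Sat: 09:47–19:17 = 9 h 30 min
Total worked: 52 h 42 min = 3162 min.
Regular 40 h 0 min = 2400 min at €17.75/h; overtime 12 h 42 min = 762 min at €35.50/h.
Pay = (2400 × €17.75 + 762 × €35.50) ÷ 60 = €1160.85.

€1160.85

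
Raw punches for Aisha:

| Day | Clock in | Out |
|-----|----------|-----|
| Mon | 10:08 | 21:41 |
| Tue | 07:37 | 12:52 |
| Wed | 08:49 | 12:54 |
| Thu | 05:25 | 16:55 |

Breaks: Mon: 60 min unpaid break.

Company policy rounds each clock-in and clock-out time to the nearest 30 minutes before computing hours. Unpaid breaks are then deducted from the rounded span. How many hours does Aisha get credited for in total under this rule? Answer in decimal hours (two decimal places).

31.50 hours

Mon: in 10:08→10:00, out 21:41→21:30; 11 h 30 min − 60 min = 10 h 30 min
Tue: in 07:37→07:30, out 12:52→13:00; 5 h 30 min
Wed: in 08:49→09:00, out 12:54→13:00; 4 h 0 min
Thu: in 05:25→05:30, out 16:55→17:00; 11 h 30 min
Total credited: 31 h 30 min.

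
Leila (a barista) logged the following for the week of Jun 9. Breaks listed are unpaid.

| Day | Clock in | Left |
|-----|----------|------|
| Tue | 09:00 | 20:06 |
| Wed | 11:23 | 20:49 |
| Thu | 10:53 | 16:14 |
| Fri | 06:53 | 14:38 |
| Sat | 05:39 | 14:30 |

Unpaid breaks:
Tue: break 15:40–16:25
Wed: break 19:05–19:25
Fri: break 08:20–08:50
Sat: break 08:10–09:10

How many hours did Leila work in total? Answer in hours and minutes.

39 h 54 min

Tue: 09:00–20:06 = 11 h 6 min; less 45 min break → 10 h 21 min
Wed: 11:23–20:49 = 9 h 26 min; less 20 min break → 9 h 6 min
Thu: 10:53–16:14 = 5 h 21 min
Fri: 06:53–14:38 = 7 h 45 min; less 30 min break → 7 h 15 min
Sat: 05:39–14:30 = 8 h 51 min; less 60 min break → 7 h 51 min
Total: 10 h 21 min + 9 h 6 min + 5 h 21 min + 7 h 15 min + 7 h 51 min = 39 h 54 min.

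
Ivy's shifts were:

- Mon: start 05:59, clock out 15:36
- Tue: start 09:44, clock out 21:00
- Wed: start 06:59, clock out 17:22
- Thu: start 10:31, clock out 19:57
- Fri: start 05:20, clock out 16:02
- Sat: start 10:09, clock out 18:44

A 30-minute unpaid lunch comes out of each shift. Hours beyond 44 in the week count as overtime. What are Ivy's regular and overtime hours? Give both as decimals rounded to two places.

Regular 44.00 hours, overtime 12.98 hours

Mon: 05:59–15:36 = 9 h 37 min; less 30 min break → 9 h 7 min
Tue: 09:44–21:00 = 11 h 16 min; less 30 min break → 10 h 46 min
Wed: 06:59–17:22 = 10 h 23 min; less 30 min break → 9 h 53 min
Thu: 10:31–19:57 = 9 h 26 min; less 30 min break → 8 h 56 min
Fri: 05:20–16:02 = 10 h 42 min; less 30 min break → 10 h 12 min
Sat: 10:09–18:44 = 8 h 35 min; less 30 min break → 8 h 5 min
Total worked: 56 h 59 min = 56.98 h.
Threshold 44 h → overtime 12 h 59 min, regular 44 h 0 min.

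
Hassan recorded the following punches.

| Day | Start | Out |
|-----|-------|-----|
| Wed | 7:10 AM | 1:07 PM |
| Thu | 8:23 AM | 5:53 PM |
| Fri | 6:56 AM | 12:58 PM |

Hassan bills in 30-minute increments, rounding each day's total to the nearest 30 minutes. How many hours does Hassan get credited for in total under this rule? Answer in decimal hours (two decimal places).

Wed: 7:10 AM–1:07 PM = 5 h 57 min → rounds to 6 h 0 min
Thu: 8:23 AM–5:53 PM = 9 h 30 min → rounds to 9 h 30 min
Fri: 6:56 AM–12:58 PM = 6 h 2 min → rounds to 6 h 0 min
Total credited: 21 h 30 min.

21.50 hours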